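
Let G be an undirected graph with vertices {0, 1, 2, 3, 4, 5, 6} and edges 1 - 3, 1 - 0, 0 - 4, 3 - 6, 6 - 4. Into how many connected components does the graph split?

3

5 is isolated — a component by itself.
2 is isolated — a component by itself.
Starting from 0 we can reach 0, 1, 3, 4, 6. That is one component of size 5.
Total: 3 components.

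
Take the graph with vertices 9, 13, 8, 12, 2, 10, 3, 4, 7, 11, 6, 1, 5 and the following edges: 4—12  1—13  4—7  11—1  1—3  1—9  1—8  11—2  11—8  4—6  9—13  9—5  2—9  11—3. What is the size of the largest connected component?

10 is isolated — a component by itself.
Starting from 4 we can reach 4, 6, 7, 12. That is one component of size 4.
Starting from 1 we can reach 1, 2, 3, 5, 8, 9, 11, 13. That is one component of size 8.
The largest has 8 vertices.

8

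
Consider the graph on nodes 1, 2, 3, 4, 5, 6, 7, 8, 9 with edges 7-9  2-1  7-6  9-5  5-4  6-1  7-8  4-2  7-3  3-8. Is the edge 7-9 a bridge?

After removing 7-9, the path 7-6-1-2-4-5-9 still connects them, so the edge is not a bridge.

No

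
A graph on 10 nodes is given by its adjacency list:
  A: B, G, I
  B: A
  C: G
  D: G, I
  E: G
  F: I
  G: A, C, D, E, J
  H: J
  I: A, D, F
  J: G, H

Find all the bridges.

A-B, C-G, E-G, F-I, G-J, H-J

The edges on the cycle A-G-D-I-A are not bridges since each lies on that cycle.
But removing G-C disconnects G from C; removing I-F disconnects I from F; removing A-B disconnects A from B; removing E-G disconnects E from G — these are bridges.
In total 6 edges are bridges.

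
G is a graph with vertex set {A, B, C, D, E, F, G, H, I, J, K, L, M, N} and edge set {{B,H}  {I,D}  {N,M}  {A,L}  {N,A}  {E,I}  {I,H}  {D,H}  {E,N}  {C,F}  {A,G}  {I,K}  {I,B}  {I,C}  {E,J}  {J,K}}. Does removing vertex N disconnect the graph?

Yes

Deleting N raises the number of components from 1 to 3, so N is a cut vertex.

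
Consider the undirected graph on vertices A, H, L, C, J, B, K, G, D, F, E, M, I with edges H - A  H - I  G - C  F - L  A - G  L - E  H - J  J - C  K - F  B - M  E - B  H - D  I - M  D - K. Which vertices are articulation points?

H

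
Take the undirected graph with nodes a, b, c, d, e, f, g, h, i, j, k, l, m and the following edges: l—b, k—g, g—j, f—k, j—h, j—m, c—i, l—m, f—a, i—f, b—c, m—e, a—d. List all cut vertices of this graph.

Removing a increases the component count from 1 to 2, so a is a cut vertex.
Removing f increases the component count from 1 to 2, so f is a cut vertex.
Removing j increases the component count from 1 to 2, so j is a cut vertex.
Likewise m is a cut vertex.
By contrast removing l leaves 1 component; it is not a cut vertex. No other vertex is a cut vertex either.

a, f, j, m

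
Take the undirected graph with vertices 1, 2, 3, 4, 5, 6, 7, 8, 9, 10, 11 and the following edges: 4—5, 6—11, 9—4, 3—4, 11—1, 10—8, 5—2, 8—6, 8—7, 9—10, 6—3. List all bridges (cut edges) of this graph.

The edges on the cycle 9-10-8-6-3-4-9 are not bridges since each lies on that cycle.
But removing 5—2 disconnects 5 from 2; removing 11—6 disconnects 11 from 6; removing 11—1 disconnects 11 from 1; removing 4—5 disconnects 4 from 5 — these are bridges.
In total 5 edges are bridges.

1-11, 11-6, 2-5, 4-5, 7-8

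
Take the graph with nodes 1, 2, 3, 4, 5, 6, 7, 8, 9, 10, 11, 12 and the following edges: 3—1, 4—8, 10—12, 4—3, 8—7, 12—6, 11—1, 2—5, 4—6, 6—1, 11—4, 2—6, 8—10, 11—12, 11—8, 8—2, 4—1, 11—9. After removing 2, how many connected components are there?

With 2 gone, the remaining components are: {5}; {1, 3, 4, 6, 7, 8, 9, 10, 11, 12}.
That is 2 components.

2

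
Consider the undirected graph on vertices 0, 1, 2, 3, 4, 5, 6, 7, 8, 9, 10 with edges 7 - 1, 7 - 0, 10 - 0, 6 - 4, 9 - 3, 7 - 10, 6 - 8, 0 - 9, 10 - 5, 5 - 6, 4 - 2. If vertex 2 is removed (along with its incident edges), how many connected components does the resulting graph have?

With 2 gone, the remaining components are: {0, 1, 3, 4, 5, 6, 7, 8, 9, 10}.
That is 1 component.

1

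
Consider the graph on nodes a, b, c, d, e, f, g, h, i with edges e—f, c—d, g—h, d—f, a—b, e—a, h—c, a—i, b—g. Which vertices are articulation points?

a

Removing a increases the component count from 1 to 2, so a is a cut vertex.
By contrast removing d leaves 1 component; it is not a cut vertex. No other vertex is a cut vertex either.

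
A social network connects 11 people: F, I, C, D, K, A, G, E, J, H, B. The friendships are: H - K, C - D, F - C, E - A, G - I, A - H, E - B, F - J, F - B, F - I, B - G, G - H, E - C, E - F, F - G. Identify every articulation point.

Removing C increases the component count from 1 to 2, so C is a cut vertex.
Removing F increases the component count from 1 to 2, so F is a cut vertex.
Removing H increases the component count from 1 to 2, so H is a cut vertex.
By contrast removing B leaves 1 component; it is not a cut vertex. No other vertex is a cut vertex either.

C, F, H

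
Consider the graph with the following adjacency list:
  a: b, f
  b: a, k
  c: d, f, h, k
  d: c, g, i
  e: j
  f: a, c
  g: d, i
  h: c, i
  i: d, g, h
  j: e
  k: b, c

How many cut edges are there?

1

The edges on the cycle c-h-i-g-d-c are not bridges since each lies on that cycle.
But removing j-e disconnects j from e — this is a bridge.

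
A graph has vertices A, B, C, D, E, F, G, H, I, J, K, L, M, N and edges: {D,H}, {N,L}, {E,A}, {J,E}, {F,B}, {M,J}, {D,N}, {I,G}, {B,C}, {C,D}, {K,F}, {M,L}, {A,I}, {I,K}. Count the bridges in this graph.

2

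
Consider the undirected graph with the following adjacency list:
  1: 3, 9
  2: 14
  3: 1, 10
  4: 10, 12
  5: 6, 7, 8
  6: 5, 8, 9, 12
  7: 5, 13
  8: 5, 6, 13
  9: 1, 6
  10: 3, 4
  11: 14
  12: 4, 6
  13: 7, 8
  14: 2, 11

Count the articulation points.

2

Removing 6 increases the component count from 2 to 3, so 6 is a cut vertex.
Removing 14 increases the component count from 2 to 3, so 14 is a cut vertex.
By contrast removing 3 leaves 2 components; it is not a cut vertex. No other vertex is a cut vertex either.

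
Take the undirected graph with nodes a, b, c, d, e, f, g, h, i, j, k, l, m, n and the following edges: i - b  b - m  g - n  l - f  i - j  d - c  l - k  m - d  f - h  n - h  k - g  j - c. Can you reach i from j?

Yes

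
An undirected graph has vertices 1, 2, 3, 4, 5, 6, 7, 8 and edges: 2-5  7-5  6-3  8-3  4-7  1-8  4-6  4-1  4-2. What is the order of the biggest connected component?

8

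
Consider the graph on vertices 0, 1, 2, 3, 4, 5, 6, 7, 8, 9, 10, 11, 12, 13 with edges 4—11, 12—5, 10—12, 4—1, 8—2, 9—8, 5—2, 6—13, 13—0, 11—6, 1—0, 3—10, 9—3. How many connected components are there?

7 is isolated — a component by itself.
Starting from 0 we can reach 0, 1, 4, 6, 11, 13. That is one component of size 6.
Starting from 2 we can reach 2, 3, 5, 8, 9, 10, 12. That is one component of size 7.
Total: 3 components.

3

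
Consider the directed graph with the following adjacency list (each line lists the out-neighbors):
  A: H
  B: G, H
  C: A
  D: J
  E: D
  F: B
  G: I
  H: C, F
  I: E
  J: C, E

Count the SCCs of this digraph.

{A, B, C, D, E, F, G, H, I, J} are all mutually reachable — one SCC of size 10.
That gives 1 strongly connected component.

1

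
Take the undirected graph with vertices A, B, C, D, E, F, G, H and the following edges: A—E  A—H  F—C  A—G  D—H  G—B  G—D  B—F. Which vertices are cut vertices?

Removing A increases the component count from 1 to 2, so A is a cut vertex.
Removing B increases the component count from 1 to 2, so B is a cut vertex.
Removing F increases the component count from 1 to 2, so F is a cut vertex.
Likewise G is a cut vertex.
By contrast removing C leaves 1 component; it is not a cut vertex. No other vertex is a cut vertex either.

A, B, F, G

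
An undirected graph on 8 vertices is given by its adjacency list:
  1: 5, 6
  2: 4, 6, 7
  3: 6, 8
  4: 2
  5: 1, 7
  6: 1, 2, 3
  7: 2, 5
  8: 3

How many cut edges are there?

The edges on the cycle 2-7-5-1-6-2 are not bridges since each lies on that cycle.
But removing 2-4 disconnects 2 from 4; removing 3-8 disconnects 3 from 8; removing 6-3 disconnects 6 from 3 — these are bridges.
That makes 3 bridges.

3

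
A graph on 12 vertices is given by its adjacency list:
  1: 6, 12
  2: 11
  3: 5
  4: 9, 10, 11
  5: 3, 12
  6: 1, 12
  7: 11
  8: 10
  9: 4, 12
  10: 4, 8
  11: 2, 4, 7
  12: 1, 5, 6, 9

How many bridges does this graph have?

9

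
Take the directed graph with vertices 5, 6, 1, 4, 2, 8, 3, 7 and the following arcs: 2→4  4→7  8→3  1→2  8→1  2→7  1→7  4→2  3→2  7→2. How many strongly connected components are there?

6

{2, 4, 7} are all mutually reachable — one SCC of size 3.
{3} is an SCC by itself.
{5} is an SCC by itself.
{1} is an SCC by itself.
{6} is an SCC by itself.
(and 1 more singleton SCC)
That gives 6 strongly connected components.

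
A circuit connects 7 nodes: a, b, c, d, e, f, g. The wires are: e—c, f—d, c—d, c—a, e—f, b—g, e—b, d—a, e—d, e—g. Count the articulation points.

Removing e increases the component count from 1 to 2, so e is a cut vertex.
By contrast removing b leaves 1 component; it is not a cut vertex. No other vertex is a cut vertex either.

1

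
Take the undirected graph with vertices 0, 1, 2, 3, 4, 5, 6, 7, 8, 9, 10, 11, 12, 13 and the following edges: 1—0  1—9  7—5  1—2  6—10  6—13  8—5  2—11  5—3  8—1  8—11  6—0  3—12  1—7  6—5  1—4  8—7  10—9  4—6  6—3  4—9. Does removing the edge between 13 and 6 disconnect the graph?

Removing 13—6 leaves no path between 13 and 6: the component count goes from 1 to 2. So it is a bridge.

Yes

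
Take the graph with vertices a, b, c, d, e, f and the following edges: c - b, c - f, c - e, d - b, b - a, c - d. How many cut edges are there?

The edges on the cycle c-d-b-c are not bridges since each lies on that cycle.
But removing b - a disconnects b from a; removing c - e disconnects c from e; removing c - f disconnects c from f — these are bridges.
That makes 3 bridges.

3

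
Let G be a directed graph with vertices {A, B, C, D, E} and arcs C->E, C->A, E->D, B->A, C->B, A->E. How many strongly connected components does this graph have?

5

{B} is an SCC by itself.
{D} is an SCC by itself.
{C} is an SCC by itself.
{E} is an SCC by itself.
{A} is an SCC by itself.
That gives 5 strongly connected components.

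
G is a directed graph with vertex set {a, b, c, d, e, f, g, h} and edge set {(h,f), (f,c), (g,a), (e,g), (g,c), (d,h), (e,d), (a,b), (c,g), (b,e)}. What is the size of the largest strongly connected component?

{a, b, c, d, e, f, g, h} are all mutually reachable — one SCC of size 8.
The largest has 8 vertices.

8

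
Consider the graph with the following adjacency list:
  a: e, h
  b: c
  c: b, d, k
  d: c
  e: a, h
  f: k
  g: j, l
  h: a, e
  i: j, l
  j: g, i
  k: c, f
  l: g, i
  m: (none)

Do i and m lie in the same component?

The component containing i is {g, i, j, l}, and m is not in it.

No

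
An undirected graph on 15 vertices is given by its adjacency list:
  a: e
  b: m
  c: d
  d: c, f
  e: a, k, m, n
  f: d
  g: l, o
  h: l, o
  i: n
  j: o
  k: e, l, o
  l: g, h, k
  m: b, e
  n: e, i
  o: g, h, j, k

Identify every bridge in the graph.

a-e, b-m, c-d, d-f, e-k, e-m, e-n, i-n, j-o

The edges on the cycle k-l-g-o-k are not bridges since each lies on that cycle.
But removing a-e disconnects a from e; removing m-b disconnects m from b; removing o-j disconnects o from j; removing d-f disconnects d from f — these are bridges.
In total 9 edges are bridges.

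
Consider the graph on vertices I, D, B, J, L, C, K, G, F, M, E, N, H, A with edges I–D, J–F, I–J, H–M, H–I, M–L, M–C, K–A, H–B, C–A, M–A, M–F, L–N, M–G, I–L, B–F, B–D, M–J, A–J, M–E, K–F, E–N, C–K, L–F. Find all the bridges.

The edges on the cycle H-M-E-N-L-I-H are not bridges since each lies on that cycle.
But removing G–M disconnects G from M — this is a bridge.

G-M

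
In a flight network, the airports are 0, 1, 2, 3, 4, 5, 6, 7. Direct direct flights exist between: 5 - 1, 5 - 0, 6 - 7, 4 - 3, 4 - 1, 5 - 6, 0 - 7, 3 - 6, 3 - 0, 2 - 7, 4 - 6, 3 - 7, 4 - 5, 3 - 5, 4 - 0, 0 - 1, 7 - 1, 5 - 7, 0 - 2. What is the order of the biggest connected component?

8

Starting from 0 we can reach 0, 1, 2, 3, 4, 5, 6, 7. That is one component of size 8.
The largest has 8 vertices.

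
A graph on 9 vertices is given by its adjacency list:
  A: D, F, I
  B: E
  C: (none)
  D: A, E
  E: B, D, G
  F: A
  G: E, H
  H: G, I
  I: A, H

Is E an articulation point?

Deleting E raises the number of components from 2 to 3, so E is a cut vertex.

Yes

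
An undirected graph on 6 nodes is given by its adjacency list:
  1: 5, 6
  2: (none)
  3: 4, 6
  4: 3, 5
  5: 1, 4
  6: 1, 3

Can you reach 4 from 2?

No

The component containing 2 is {2}, and 4 is not in it.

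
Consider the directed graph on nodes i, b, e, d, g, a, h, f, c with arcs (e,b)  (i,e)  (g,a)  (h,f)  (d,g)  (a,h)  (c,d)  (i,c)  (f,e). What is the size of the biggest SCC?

1

{i} is an SCC by itself.
{f} is an SCC by itself.
{a} is an SCC by itself.
{b} is an SCC by itself.
{g} is an SCC by itself.
(and 4 more singleton SCCs)
The largest has 1 vertex.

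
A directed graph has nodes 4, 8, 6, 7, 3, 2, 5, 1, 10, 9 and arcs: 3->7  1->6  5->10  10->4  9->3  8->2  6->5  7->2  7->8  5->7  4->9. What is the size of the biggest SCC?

1

{7} is an SCC by itself.
{3} is an SCC by itself.
{1} is an SCC by itself.
{9} is an SCC by itself.
{10} is an SCC by itself.
(and 5 more singleton SCCs)
The largest has 1 vertex.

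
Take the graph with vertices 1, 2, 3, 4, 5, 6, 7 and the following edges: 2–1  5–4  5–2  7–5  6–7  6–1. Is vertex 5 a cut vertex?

Yes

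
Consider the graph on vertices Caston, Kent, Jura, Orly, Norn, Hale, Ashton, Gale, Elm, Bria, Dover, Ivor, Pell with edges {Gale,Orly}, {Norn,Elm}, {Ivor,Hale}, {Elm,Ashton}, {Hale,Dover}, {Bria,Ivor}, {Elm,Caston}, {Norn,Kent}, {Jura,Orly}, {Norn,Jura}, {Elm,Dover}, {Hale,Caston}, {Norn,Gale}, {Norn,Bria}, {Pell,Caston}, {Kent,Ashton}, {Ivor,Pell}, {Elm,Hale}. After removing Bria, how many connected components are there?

1

With Bria gone, the remaining components are: {Elm, Gale, Hale, Ivor, Jura, Kent, Norn, Orly, Pell, Dover, Ashton, Caston}.
That is 1 component.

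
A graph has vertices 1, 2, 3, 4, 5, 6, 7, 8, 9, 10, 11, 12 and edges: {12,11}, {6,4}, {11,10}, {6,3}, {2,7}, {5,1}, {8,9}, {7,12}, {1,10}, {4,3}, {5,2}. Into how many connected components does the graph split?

3

Starting from 8 we can reach 8, 9. That is one component of size 2.
Starting from 3 we can reach 3, 4, 6. That is one component of size 3.
Starting from 1 we can reach 1, 2, 5, 7, 10, 11, 12. That is one component of size 7.
Total: 3 components.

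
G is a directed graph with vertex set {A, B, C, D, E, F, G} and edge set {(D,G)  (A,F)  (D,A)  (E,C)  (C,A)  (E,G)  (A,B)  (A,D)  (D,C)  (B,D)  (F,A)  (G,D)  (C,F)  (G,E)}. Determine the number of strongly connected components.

1

{A, B, C, D, E, F, G} are all mutually reachable — one SCC of size 7.
That gives 1 strongly connected component.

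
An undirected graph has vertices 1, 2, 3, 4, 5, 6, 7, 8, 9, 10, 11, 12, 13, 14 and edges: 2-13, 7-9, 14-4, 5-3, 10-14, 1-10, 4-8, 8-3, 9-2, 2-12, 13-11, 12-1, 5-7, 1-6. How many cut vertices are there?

Removing 1 increases the component count from 1 to 2, so 1 is a cut vertex.
Removing 2 increases the component count from 1 to 2, so 2 is a cut vertex.
Removing 13 increases the component count from 1 to 2, so 13 is a cut vertex.
By contrast removing 9 leaves 1 component; it is not a cut vertex. No other vertex is a cut vertex either.

3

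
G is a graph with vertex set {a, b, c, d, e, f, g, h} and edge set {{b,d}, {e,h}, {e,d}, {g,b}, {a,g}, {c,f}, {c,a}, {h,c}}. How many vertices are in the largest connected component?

8

Starting from a we can reach a, b, c, d, e, f, g, h. That is one component of size 8.
The largest has 8 vertices.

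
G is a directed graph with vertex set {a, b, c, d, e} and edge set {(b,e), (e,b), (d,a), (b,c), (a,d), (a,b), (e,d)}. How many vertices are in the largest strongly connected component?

{a, b, d, e} are all mutually reachable — one SCC of size 4.
{c} is an SCC by itself.
The largest has 4 vertices.

4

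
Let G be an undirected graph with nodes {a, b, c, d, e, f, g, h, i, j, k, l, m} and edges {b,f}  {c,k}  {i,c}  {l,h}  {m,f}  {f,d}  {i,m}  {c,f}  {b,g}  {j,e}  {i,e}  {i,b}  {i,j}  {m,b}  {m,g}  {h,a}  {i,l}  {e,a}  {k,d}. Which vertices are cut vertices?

Removing i increases the component count from 1 to 2, so i is a cut vertex.
By contrast removing d leaves 1 component; it is not a cut vertex. No other vertex is a cut vertex either.

i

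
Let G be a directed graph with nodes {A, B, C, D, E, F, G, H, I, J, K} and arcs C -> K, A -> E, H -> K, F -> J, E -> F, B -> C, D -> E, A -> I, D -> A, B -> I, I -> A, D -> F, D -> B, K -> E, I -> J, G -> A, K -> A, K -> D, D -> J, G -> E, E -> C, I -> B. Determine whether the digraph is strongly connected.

No

There is no directed path from G to H, so the graph is not strongly connected.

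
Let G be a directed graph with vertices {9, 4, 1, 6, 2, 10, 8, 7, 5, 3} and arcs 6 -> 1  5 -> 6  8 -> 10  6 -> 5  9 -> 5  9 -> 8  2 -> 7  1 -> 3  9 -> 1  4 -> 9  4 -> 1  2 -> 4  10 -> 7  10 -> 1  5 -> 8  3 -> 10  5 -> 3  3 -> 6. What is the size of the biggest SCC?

6

{1, 3, 5, 6, 8, 10} are all mutually reachable — one SCC of size 6.
{7} is an SCC by itself.
{9} is an SCC by itself.
{4} is an SCC by itself.
{2} is an SCC by itself.
The largest has 6 vertices.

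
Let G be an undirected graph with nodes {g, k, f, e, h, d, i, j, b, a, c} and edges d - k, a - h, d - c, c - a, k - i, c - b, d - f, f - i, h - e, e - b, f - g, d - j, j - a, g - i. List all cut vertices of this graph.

d

Removing d increases the component count from 1 to 2, so d is a cut vertex.
By contrast removing j leaves 1 component; it is not a cut vertex. No other vertex is a cut vertex either.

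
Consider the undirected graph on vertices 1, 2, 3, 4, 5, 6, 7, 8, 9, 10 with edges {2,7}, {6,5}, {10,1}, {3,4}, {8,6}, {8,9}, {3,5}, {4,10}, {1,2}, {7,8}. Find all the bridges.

8-9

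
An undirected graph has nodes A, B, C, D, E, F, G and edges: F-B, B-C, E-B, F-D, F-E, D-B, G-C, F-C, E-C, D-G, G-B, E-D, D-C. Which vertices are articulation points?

Removing G, for instance, still leaves 2 components. No single vertex removal increases the component count — the graph has no articulation points.

none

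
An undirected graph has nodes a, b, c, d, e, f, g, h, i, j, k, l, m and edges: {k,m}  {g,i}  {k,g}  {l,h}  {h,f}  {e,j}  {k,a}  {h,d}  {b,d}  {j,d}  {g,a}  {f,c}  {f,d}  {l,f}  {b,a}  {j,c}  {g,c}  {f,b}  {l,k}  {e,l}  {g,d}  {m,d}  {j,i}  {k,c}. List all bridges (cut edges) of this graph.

The edges on the cycle e-l-k-g-i-j-e are not bridges since each lies on that cycle.
Every edge lies on some cycle, so there are no bridges.

none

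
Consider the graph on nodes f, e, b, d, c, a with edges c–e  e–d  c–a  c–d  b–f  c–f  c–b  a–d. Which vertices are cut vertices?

c

Removing c increases the component count from 1 to 2, so c is a cut vertex.
By contrast removing e leaves 1 component; it is not a cut vertex. No other vertex is a cut vertex either.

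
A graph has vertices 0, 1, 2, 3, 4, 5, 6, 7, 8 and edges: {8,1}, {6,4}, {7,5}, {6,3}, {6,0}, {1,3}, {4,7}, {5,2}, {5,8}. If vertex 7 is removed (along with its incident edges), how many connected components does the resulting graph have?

With 7 gone, the remaining components are: {0, 1, 2, 3, 4, 5, 6, 8}.
That is 1 component.

1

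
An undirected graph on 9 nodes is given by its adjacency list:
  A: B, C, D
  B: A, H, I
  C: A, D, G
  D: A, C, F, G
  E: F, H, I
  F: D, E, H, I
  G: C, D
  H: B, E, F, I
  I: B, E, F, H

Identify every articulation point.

Removing G, for instance, still leaves 1 component. No single vertex removal increases the component count — the graph has no articulation points.

none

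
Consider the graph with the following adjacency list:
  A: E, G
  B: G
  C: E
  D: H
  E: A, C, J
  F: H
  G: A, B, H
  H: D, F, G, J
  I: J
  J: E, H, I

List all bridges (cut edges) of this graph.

B-G, C-E, D-H, F-H, I-J

The edges on the cycle H-J-E-A-G-H are not bridges since each lies on that cycle.
But removing J-I disconnects J from I; removing G-B disconnects G from B; removing H-F disconnects H from F; removing E-C disconnects E from C — these are bridges.
In total 5 edges are bridges.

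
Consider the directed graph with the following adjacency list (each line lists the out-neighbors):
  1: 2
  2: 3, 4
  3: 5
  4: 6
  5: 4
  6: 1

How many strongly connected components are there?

1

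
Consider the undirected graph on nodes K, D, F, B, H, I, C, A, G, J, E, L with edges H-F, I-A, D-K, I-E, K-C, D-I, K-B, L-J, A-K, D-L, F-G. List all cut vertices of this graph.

Removing D increases the component count from 2 to 3, so D is a cut vertex.
Removing F increases the component count from 2 to 3, so F is a cut vertex.
Removing I increases the component count from 2 to 3, so I is a cut vertex.
Likewise K, L are cut vertices.
By contrast removing B leaves 2 components; it is not a cut vertex. No other vertex is a cut vertex either.

D, F, I, K, L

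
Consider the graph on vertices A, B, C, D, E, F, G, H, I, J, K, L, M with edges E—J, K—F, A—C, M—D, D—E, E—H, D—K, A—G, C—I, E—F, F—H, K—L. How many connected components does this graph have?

B is isolated — a component by itself.
Starting from A we can reach A, C, G, I. That is one component of size 4.
Starting from D we can reach D, E, F, H, J, K, L, M. That is one component of size 8.
Total: 3 components.

3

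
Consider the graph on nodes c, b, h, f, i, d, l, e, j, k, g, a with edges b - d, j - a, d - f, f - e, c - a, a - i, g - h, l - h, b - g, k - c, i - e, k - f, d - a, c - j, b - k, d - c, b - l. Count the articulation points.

1

Removing b increases the component count from 1 to 2, so b is a cut vertex.
By contrast removing a leaves 1 component; it is not a cut vertex. No other vertex is a cut vertex either.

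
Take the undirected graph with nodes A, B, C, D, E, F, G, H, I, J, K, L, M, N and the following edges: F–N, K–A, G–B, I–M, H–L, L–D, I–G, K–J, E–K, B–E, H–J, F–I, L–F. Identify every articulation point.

F, I, K, L

Removing F increases the component count from 2 to 3, so F is a cut vertex.
Removing I increases the component count from 2 to 3, so I is a cut vertex.
Removing K increases the component count from 2 to 3, so K is a cut vertex.
Likewise L is a cut vertex.
By contrast removing M leaves 2 components; it is not a cut vertex. No other vertex is a cut vertex either.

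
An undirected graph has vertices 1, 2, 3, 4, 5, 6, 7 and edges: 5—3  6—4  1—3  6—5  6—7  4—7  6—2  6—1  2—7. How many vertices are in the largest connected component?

Starting from 1 we can reach 1, 2, 3, 4, 5, 6, 7. That is one component of size 7.
The largest has 7 vertices.

7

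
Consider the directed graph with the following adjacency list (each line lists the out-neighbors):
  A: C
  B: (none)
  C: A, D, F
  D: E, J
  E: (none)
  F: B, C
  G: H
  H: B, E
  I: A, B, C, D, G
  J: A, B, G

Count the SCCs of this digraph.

{A, C, D, F, J} are all mutually reachable — one SCC of size 5.
{H} is an SCC by itself.
{B} is an SCC by itself.
{E} is an SCC by itself.
{I} is an SCC by itself.
(and 1 more singleton SCC)
That gives 6 strongly connected components.

6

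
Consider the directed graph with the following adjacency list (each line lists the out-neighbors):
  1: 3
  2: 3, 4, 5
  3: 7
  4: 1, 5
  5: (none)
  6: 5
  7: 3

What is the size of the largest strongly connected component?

{3, 7} are all mutually reachable — one SCC of size 2.
{1} is an SCC by itself.
{5} is an SCC by itself.
{2} is an SCC by itself.
{6} is an SCC by itself.
(and 1 more singleton SCC)
The largest has 2 vertices.

2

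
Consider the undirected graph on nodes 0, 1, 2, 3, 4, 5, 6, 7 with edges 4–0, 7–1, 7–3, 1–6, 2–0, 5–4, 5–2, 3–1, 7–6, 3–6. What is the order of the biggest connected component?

4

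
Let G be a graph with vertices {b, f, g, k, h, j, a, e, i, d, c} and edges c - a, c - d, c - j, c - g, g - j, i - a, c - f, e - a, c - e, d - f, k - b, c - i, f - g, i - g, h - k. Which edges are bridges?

b-k, h-k

The edges on the cycle c-e-a-i-c are not bridges since each lies on that cycle.
But removing h - k disconnects h from k; removing k - b disconnects k from b — these are bridges.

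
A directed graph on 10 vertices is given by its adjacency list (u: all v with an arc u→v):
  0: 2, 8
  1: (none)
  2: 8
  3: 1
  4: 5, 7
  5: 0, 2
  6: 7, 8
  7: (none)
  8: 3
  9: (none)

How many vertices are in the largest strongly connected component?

1

{4} is an SCC by itself.
{5} is an SCC by itself.
{8} is an SCC by itself.
{0} is an SCC by itself.
{7} is an SCC by itself.
(and 5 more singleton SCCs)
The largest has 1 vertex.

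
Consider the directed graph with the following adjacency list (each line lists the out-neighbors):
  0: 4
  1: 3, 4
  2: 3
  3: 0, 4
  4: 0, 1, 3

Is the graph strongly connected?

No

There is no directed path from 0 to 2, so the graph is not strongly connected.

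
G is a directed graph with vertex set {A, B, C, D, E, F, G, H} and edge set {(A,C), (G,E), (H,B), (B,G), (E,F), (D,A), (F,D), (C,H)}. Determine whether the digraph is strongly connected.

Yes

From G we can reach every vertex (A, B, C, D, E, F, G, H), and every vertex can reach G (A, B, C, D, E, F, G, H). So the whole graph is one strongly connected component.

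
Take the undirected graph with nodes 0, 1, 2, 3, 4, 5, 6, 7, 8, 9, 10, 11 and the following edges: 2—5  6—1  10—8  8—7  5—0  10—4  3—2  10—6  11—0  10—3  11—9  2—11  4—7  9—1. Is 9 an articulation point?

No

Deleting 9 leaves 1 component (was 1) (its neighbors 1, 11 remain connected to each other), so 9 is not a cut vertex.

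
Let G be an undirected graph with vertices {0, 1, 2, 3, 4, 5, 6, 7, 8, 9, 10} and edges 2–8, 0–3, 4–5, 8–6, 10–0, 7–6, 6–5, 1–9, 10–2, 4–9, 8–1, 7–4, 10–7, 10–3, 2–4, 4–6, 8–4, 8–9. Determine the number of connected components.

Starting from 0 we can reach 0, 1, 2, 3, 4, 5, 6, 7, 8, 9, 10. That is one component of size 11.
Total: 1 component.

1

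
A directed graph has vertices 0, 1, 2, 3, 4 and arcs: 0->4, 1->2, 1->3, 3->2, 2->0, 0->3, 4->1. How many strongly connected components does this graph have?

{0, 1, 2, 3, 4} are all mutually reachable — one SCC of size 5.
That gives 1 strongly connected component.

1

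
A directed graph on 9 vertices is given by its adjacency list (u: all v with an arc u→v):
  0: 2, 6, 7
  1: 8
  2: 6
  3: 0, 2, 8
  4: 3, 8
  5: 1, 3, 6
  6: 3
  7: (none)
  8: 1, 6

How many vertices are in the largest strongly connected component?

{0, 1, 2, 3, 6, 8} are all mutually reachable — one SCC of size 6.
{7} is an SCC by itself.
{4} is an SCC by itself.
{5} is an SCC by itself.
The largest has 6 vertices.

6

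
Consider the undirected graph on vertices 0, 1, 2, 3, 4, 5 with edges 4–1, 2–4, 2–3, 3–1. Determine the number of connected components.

5 is isolated — a component by itself.
0 is isolated — a component by itself.
Starting from 1 we can reach 1, 2, 3, 4. That is one component of size 4.
Total: 3 components.

3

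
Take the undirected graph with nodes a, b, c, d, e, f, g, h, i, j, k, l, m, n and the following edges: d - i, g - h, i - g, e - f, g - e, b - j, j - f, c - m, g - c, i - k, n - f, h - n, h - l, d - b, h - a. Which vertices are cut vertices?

c, g, h, i

Removing c increases the component count from 1 to 2, so c is a cut vertex.
Removing g increases the component count from 1 to 2, so g is a cut vertex.
Removing h increases the component count from 1 to 3, so h is a cut vertex.
Likewise i is a cut vertex.
By contrast removing a leaves 1 component; it is not a cut vertex. No other vertex is a cut vertex either.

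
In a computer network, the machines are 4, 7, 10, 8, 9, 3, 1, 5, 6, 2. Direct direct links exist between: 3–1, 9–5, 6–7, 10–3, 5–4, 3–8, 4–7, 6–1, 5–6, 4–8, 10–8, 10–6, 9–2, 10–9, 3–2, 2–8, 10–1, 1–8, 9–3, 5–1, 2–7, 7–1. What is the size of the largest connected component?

10

Starting from 1 we can reach 1, 2, 3, 4, 5, 6, 7, 8, 9, 10. That is one component of size 10.
The largest has 10 vertices.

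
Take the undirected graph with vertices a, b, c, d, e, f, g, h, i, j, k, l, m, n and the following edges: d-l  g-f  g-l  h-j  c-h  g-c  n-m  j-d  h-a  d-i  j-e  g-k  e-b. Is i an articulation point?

No

Deleting i leaves 2 components (was 2), so i is not a cut vertex.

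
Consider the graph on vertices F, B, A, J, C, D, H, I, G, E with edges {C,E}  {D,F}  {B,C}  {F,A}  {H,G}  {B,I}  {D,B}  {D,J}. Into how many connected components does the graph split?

2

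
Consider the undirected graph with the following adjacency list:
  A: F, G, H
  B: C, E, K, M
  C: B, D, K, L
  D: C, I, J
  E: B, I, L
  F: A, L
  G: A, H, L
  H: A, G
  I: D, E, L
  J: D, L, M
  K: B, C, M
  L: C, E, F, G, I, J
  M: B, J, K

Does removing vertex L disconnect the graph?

Yes

Deleting L raises the number of components from 1 to 2, so L is a cut vertex.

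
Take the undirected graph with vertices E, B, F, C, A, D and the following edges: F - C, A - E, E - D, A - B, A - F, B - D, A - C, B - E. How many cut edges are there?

0

The edges on the cycle A-F-C-A are not bridges since each lies on that cycle.
Every edge lies on some cycle, so there are no bridges.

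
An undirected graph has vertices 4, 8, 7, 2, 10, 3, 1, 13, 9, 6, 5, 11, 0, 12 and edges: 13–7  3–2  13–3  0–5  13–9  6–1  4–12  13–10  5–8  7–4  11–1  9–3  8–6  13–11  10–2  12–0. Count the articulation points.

Removing 13 increases the component count from 1 to 2, so 13 is a cut vertex.
By contrast removing 5 leaves 1 component; it is not a cut vertex. No other vertex is a cut vertex either.

1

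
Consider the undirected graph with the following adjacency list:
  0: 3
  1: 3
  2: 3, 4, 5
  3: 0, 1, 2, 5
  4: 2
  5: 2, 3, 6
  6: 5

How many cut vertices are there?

Removing 2 increases the component count from 1 to 2, so 2 is a cut vertex.
Removing 3 increases the component count from 1 to 3, so 3 is a cut vertex.
Removing 5 increases the component count from 1 to 2, so 5 is a cut vertex.
By contrast removing 6 leaves 1 component; it is not a cut vertex. No other vertex is a cut vertex either.

3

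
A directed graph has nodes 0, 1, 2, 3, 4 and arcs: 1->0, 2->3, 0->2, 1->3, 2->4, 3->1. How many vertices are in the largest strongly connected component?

4

{0, 1, 2, 3} are all mutually reachable — one SCC of size 4.
{4} is an SCC by itself.
The largest has 4 vertices.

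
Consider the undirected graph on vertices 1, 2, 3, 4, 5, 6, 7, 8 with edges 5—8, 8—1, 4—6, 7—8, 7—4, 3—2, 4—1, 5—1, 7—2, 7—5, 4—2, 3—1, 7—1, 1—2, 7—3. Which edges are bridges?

4-6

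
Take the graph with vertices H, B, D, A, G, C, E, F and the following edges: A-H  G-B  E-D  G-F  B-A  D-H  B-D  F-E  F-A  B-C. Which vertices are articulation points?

Removing B increases the component count from 1 to 2, so B is a cut vertex.
By contrast removing A leaves 1 component; it is not a cut vertex. No other vertex is a cut vertex either.

B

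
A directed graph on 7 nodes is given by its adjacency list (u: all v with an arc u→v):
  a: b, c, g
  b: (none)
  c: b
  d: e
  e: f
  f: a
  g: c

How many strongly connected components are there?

7

{d} is an SCC by itself.
{f} is an SCC by itself.
{b} is an SCC by itself.
{g} is an SCC by itself.
{a} is an SCC by itself.
(and 2 more singleton SCCs)
That gives 7 strongly connected components.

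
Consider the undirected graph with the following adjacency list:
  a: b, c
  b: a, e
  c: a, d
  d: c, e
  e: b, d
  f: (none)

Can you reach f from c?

The component containing c is {a, b, c, d, e}, and f is not in it.

No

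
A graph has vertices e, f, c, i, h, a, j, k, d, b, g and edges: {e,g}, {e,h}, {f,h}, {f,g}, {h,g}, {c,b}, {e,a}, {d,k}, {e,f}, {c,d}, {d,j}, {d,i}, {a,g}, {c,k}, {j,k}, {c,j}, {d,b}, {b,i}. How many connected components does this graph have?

2

Starting from a we can reach a, e, f, g, h. That is one component of size 5.
Starting from b we can reach b, c, d, i, j, k. That is one component of size 6.
Total: 2 components.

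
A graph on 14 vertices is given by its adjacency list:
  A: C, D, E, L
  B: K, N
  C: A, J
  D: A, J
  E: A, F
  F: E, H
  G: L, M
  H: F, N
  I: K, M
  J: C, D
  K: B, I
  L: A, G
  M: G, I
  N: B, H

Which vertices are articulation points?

A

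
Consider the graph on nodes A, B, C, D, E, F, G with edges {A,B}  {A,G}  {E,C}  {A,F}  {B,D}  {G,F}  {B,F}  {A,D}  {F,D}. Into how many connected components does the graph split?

Starting from C we can reach C, E. That is one component of size 2.
Starting from A we can reach A, B, D, F, G. That is one component of size 5.
Total: 2 components.

2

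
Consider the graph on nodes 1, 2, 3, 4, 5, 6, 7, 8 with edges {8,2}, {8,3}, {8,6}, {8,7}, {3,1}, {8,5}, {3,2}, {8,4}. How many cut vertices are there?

2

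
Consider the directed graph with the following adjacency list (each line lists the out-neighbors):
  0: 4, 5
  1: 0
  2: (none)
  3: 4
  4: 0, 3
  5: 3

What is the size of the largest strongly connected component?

4

{0, 3, 4, 5} are all mutually reachable — one SCC of size 4.
{1} is an SCC by itself.
{2} is an SCC by itself.
The largest has 4 vertices.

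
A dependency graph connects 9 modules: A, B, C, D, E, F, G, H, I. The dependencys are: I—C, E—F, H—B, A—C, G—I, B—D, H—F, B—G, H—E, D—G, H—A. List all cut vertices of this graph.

H

Removing H increases the component count from 1 to 2, so H is a cut vertex.
By contrast removing I leaves 1 component; it is not a cut vertex. No other vertex is a cut vertex either.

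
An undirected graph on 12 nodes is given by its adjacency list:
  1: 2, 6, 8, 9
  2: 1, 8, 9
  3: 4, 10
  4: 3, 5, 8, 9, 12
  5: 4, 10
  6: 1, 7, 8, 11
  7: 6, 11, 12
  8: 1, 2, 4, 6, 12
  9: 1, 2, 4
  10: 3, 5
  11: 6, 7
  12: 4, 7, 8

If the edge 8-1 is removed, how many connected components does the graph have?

8 and 1 are still connected via 8-2-1, so the component count stays at 1.

1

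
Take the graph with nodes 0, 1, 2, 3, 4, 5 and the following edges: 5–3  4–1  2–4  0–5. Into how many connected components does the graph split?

Starting from 0 we can reach 0, 3, 5. That is one component of size 3.
Starting from 1 we can reach 1, 2, 4. That is one component of size 3.
Total: 2 components.

2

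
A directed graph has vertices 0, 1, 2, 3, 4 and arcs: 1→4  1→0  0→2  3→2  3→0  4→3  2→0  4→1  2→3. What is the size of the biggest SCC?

3

{0, 2, 3} are all mutually reachable — one SCC of size 3.
{1, 4} are all mutually reachable — one SCC of size 2.
The largest has 3 vertices.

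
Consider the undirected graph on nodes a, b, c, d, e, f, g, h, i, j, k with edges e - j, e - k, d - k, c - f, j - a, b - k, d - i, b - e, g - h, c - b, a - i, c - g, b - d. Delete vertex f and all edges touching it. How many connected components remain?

With f gone, the remaining components are: {a, b, c, d, e, g, h, i, j, k}.
That is 1 component.

1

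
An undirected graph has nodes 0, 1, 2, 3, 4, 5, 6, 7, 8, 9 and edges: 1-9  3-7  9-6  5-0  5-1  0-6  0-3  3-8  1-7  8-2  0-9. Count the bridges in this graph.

2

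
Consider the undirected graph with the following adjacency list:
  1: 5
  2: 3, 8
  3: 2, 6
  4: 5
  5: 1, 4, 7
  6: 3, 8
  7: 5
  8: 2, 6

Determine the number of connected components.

2

Starting from 2 we can reach 2, 3, 6, 8. That is one component of size 4.
Starting from 1 we can reach 1, 4, 5, 7. That is one component of size 4.
Total: 2 components.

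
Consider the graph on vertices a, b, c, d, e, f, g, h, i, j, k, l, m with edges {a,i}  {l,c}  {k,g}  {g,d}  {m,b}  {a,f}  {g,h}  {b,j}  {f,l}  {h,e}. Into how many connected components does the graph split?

Starting from b we can reach b, j, m. That is one component of size 3.
Starting from a we can reach a, c, f, i, l. That is one component of size 5.
Starting from d we can reach d, e, g, h, k. That is one component of size 5.
Total: 3 components.

3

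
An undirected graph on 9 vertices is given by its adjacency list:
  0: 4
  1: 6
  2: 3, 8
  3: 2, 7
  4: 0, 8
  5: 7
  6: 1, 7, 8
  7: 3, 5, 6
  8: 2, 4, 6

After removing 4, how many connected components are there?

2

With 4 gone, the remaining components are: {0}; {1, 2, 3, 5, 6, 7, 8}.
That is 2 components.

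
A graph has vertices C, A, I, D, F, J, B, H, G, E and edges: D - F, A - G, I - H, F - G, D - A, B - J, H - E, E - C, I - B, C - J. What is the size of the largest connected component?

6

Starting from A we can reach A, D, F, G. That is one component of size 4.
Starting from B we can reach B, C, E, H, I, J. That is one component of size 6.
The largest has 6 vertices.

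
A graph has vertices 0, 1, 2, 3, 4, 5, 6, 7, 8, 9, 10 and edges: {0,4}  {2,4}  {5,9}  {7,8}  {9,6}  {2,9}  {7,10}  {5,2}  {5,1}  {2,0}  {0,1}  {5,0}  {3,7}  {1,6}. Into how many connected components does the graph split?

Starting from 3 we can reach 3, 7, 8, 10. That is one component of size 4.
Starting from 0 we can reach 0, 1, 2, 4, 5, 6, 9. That is one component of size 7.
Total: 2 components.

2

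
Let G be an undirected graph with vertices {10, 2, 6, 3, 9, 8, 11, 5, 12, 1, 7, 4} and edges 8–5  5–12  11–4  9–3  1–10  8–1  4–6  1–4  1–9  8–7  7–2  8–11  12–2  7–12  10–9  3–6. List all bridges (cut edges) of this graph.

none

The edges on the cycle 1-10-9-1 are not bridges since each lies on that cycle.
Every edge lies on some cycle, so there are no bridges.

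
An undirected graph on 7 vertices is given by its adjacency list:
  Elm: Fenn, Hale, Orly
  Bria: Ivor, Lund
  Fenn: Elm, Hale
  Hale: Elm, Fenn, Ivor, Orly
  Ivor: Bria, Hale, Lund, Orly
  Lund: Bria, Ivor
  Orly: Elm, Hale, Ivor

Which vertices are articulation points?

Ivor

Removing Ivor increases the component count from 1 to 2, so Ivor is a cut vertex.
By contrast removing Hale leaves 1 component; it is not a cut vertex. No other vertex is a cut vertex either.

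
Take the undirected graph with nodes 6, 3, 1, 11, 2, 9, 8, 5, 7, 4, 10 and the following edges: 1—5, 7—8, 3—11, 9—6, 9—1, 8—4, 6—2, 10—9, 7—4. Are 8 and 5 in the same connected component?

No

The component containing 8 is {4, 7, 8}, and 5 is not in it.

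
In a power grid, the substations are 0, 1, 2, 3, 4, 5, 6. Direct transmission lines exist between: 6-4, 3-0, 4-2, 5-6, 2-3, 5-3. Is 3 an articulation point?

Deleting 3 raises the number of components from 2 to 3, so 3 is a cut vertex.

Yes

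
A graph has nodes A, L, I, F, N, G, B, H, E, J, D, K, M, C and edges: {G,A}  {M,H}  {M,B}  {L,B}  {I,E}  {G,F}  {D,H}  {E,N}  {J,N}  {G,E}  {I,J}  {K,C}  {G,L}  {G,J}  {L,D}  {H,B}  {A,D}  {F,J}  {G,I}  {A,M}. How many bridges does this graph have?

1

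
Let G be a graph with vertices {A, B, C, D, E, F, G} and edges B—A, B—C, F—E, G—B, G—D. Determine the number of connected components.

2

Starting from E we can reach E, F. That is one component of size 2.
Starting from A we can reach A, B, C, D, G. That is one component of size 5.
Total: 2 components.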